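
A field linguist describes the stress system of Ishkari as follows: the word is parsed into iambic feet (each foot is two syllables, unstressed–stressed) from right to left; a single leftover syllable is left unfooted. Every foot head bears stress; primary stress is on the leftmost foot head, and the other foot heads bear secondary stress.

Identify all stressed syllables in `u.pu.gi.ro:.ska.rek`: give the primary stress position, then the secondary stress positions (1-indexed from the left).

Parse right to left into iambic (σˈσ) feet: (u.ˈpu) (gi.ˈro:) (ska.ˈrek).
Foot heads (stressed positions): 2, 4, 6.
End Rule Leftmost: primary stress on the leftmost head = syllable 2.
Secondary stress on 4, 6: u.ˈpu.gi.ˌro:.ska.ˌrek.

primary 2, secondary 4, 6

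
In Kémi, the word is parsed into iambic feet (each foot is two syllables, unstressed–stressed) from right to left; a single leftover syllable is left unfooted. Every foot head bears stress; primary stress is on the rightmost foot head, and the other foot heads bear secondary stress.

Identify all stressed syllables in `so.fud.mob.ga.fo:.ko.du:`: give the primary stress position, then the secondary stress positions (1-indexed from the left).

Parse right to left into iambic (σˈσ) feet: so (fud.ˈmob) (ga.ˈfo:) (ko.ˈdu:). Syllable 1 is left unfooted.
Foot heads (stressed positions): 3, 5, 7.
End Rule Rightmost: primary stress on the rightmost head = syllable 7.
Secondary stress on 3, 5: so.fud.ˌmob.ga.ˌfo:.ko.ˈdu:.

primary 7, secondary 3, 5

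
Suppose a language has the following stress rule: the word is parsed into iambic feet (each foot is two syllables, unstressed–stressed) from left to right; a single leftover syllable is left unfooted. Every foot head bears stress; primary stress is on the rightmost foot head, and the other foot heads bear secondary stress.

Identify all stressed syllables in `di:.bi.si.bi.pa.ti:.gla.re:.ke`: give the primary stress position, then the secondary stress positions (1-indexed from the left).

primary 8, secondary 2, 4, 6

Parse left to right into iambic (σˈσ) feet: (di:.ˈbi) (si.ˈbi) (pa.ˈti:) (gla.ˈre:) ke. Syllable 9 is left unfooted.
Foot heads (stressed positions): 2, 4, 6, 8.
End Rule Rightmost: primary stress on the rightmost head = syllable 8.
Secondary stress on 2, 4, 6: di:.ˌbi.si.ˌbi.pa.ˌti:.gla.ˈre:.ke.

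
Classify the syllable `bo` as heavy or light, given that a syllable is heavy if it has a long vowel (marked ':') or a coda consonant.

light

`bo`: short vowel, open (no coda). Short vowel, open → light.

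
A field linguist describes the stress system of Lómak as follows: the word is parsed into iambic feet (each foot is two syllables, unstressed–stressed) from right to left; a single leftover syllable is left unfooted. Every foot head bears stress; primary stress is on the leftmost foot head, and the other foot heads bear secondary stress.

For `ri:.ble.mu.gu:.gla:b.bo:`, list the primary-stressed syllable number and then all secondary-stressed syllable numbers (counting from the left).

primary 2, secondary 4, 6

Parse right to left into iambic (σˈσ) feet: (ri:.ˈble) (mu.ˈgu:) (gla:b.ˈbo:).
Foot heads (stressed positions): 2, 4, 6.
End Rule Leftmost: primary stress on the leftmost head = syllable 2.
Secondary stress on 4, 6: ri:.ˈble.mu.ˌgu:.gla:b.ˌbo:.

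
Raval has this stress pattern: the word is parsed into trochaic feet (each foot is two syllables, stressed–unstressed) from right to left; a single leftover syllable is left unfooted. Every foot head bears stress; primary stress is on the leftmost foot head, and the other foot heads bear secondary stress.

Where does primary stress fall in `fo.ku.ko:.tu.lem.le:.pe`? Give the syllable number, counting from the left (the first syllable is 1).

Parse right to left into trochaic (ˈσσ) feet: fo (ˈku.ko:) (ˈtu.lem) (ˈle:.pe). Syllable 1 is left unfooted.
Foot heads (stressed positions): 2, 4, 6.
End Rule Leftmost: primary stress on the leftmost head = syllable 2.
Primary stress: syllable 2 → fo.ˈku.ko:.tu.lem.le:.pe.

2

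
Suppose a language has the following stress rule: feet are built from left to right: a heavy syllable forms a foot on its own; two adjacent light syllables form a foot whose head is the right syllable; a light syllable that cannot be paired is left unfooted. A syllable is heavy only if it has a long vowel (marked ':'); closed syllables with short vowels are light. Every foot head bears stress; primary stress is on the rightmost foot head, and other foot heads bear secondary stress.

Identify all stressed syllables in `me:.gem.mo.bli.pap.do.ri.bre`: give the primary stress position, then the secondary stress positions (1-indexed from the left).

primary 7, secondary 1, 3, 5

Weights: 1 me: H, 2 gem L, 3 mo L, 4 bli L, 5 pap L, 6 do L, 7 ri L, 8 bre L.
Parse left to right (heavy = foot alone; LL = one foot; stranded L unfooted): (ˈme:) (gem.ˈmo) (bli.ˈpap) (do.ˈri) bre.
Foot heads: 1, 3, 5, 7.
Primary stress on the rightmost head = syllable 7.
Secondary stress on 1, 3, 5: ˌme:.gem.ˌmo.bli.ˌpap.do.ˈri.bre.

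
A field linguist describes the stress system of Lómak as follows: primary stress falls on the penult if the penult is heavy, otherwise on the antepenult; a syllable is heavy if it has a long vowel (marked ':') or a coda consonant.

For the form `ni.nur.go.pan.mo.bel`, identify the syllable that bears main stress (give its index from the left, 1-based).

Weights: 4 pan H, 5 mo L, 6 bel H.
The penult (syllable 5, mo) is light, so stress falls on the antepenult (syllable 4, pan).
Primary stress: syllable 4 → ni.nur.go.ˈpan.mo.bel.

4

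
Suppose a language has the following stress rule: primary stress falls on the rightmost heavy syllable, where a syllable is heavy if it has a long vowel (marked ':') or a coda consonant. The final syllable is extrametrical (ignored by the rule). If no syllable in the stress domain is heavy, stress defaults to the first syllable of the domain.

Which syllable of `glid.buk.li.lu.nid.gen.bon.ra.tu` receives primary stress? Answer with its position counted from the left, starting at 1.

The final syllable (9, tu) is extrametrical; the stress domain is syllables 1–8.
Weights: 1 glid H, 2 buk H, 3 li L, 4 lu L, 5 nid H, 6 gen H, 7 bon H, 8 ra L.
Heavy syllables in the domain: 1, 2, 5, 6, 7. The rightmost is syllable 7 (bon).
Primary stress: syllable 7 → glid.buk.li.lu.nid.gen.ˈbon.ra.tu.

7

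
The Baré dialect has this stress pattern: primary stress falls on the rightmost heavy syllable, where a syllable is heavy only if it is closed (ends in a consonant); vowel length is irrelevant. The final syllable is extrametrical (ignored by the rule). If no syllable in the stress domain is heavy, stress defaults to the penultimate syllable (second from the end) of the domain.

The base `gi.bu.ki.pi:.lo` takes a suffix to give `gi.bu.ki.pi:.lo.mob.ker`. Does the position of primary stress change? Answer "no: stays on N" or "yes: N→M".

Base `gi.bu.ki.pi:.lo` (5 syllables):
  The final syllable (5, lo) is extrametrical; the stress domain is syllables 1–4.
  Weights: 1 gi L, 2 bu L, 3 ki L, 4 pi: L.
  No heavy syllable in the domain; default to the penultimate syllable (second from the end) of the domain = syllable 3.
  → primary stress on syllable 3.
Suffixed `gi.bu.ki.pi:.lo.mob.ker` (7 syllables):
  The final syllable (7, ker) is extrametrical; the stress domain is syllables 1–6.
  Weights: 1 gi L, 2 bu L, 3 ki L, 4 pi: L, 5 lo L, 6 mob H.
  Heavy syllables in the domain: 6. The rightmost is syllable 6 (mob).
  → primary stress on syllable 6.

yes: 3→6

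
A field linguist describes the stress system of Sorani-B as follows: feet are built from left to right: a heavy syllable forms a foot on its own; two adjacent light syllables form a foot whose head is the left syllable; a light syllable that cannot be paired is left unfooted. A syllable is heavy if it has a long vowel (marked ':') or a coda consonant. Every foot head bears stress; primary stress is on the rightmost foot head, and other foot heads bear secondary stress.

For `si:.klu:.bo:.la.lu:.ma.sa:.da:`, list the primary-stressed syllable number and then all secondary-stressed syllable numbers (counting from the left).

Weights: 1 si: H, 2 klu: H, 3 bo: H, 4 la L, 5 lu: H, 6 ma L, 7 sa: H, 8 da: H.
Parse left to right (heavy = foot alone; LL = one foot; stranded L unfooted): (ˈsi:) (ˈklu:) (ˈbo:) la (ˈlu:) ma (ˈsa:) (ˈda:).
Foot heads: 1, 2, 3, 5, 7, 8.
Primary stress on the rightmost head = syllable 8.
Secondary stress on 1, 2, 3, 5, 7: ˌsi:.ˌklu:.ˌbo:.la.ˌlu:.ma.ˌsa:.ˈda:.

primary 8, secondary 1, 2, 3, 5, 7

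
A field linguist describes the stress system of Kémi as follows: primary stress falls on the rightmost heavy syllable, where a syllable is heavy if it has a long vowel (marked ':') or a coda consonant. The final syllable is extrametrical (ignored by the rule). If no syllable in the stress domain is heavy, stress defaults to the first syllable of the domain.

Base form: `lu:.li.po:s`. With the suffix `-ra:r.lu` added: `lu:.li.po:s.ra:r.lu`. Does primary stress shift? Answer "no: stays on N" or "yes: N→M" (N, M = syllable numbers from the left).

yes: 1→4

Base `lu:.li.po:s` (3 syllables):
  The final syllable (3, po:s) is extrametrical; the stress domain is syllables 1–2.
  Weights: 1 lu: H, 2 li L.
  Heavy syllables in the domain: 1. The rightmost is syllable 1 (lu:).
  → primary stress on syllable 1.
Suffixed `lu:.li.po:s.ra:r.lu` (5 syllables):
  The final syllable (5, lu) is extrametrical; the stress domain is syllables 1–4.
  Weights: 1 lu: H, 2 li L, 3 po:s H, 4 ra:r H.
  Heavy syllables in the domain: 1, 3, 4. The rightmost is syllable 4 (ra:r).
  → primary stress on syllable 4.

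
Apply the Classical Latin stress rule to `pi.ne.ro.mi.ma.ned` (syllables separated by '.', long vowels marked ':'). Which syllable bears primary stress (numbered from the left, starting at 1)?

Classical Latin: stress the penult if heavy (long vowel or closed), else the antepenult.
Weights: 4 mi L, 5 ma L, 6 ned H.
The penult (syllable 5, ma) is light, so stress falls on the antepenult (syllable 4, mi).
Stress on syllable 4: pi.ne.ro.ˈmi.ma.ned.

4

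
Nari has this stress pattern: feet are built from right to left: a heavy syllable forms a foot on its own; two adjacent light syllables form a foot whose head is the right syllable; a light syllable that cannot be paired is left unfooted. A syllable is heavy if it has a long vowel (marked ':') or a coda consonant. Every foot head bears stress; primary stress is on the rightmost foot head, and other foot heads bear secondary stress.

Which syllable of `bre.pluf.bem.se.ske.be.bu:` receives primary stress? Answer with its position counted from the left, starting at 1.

Weights: 1 bre L, 2 pluf H, 3 bem H, 4 se L, 5 ske L, 6 be L, 7 bu: H.
Parse right to left (heavy = foot alone; LL = one foot; stranded L unfooted): bre (ˈpluf) (ˈbem) se (ske.ˈbe) (ˈbu:).
Foot heads: 2, 3, 6, 7.
Primary stress on the rightmost head = syllable 7.
Primary stress: syllable 7 → bre.pluf.bem.se.ske.be.ˈbu:.

7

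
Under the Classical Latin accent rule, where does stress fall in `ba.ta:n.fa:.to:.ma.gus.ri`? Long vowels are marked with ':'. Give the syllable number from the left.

6

Classical Latin: stress the penult if heavy (long vowel or closed), else the antepenult.
Weights: 5 ma L, 6 gus H, 7 ri L.
The penult (syllable 6, gus) is heavy, so it takes stress.
Stress on syllable 6: ba.ta:n.fa:.to:.ma.ˈgus.ri.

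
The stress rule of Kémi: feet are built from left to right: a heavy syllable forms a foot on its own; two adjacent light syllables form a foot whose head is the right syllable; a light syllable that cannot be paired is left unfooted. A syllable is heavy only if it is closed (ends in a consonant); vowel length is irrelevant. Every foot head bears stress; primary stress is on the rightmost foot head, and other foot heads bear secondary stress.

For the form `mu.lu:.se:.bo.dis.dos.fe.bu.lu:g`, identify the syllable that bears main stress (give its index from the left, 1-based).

Weights: 1 mu L, 2 lu: L, 3 se: L, 4 bo L, 5 dis H, 6 dos H, 7 fe L, 8 bu L, 9 lu:g H.
Parse left to right (heavy = foot alone; LL = one foot; stranded L unfooted): (mu.ˈlu:) (se:.ˈbo) (ˈdis) (ˈdos) (fe.ˈbu) (ˈlu:g).
Foot heads: 2, 4, 5, 6, 8, 9.
Primary stress on the rightmost head = syllable 9.
Primary stress: syllable 9 → mu.lu:.se:.bo.dis.dos.fe.bu.ˈlu:g.

9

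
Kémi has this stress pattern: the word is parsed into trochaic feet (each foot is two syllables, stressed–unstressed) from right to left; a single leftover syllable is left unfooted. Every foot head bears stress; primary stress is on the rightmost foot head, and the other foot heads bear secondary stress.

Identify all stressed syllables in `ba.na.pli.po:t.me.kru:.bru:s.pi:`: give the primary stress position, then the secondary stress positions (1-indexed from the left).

primary 7, secondary 1, 3, 5

Parse right to left into trochaic (ˈσσ) feet: (ˈba.na) (ˈpli.po:t) (ˈme.kru:) (ˈbru:s.pi:).
Foot heads (stressed positions): 1, 3, 5, 7.
End Rule Rightmost: primary stress on the rightmost head = syllable 7.
Secondary stress on 1, 3, 5: ˌba.na.ˌpli.po:t.ˌme.kru:.ˈbru:s.pi:.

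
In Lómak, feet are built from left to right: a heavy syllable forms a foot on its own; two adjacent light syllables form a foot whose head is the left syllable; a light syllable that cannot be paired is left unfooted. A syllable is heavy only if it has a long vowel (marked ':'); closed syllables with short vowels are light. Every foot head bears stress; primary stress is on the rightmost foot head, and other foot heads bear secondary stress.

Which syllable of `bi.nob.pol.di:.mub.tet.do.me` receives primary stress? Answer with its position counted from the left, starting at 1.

7

Weights: 1 bi L, 2 nob L, 3 pol L, 4 di: H, 5 mub L, 6 tet L, 7 do L, 8 me L.
Parse left to right (heavy = foot alone; LL = one foot; stranded L unfooted): (ˈbi.nob) pol (ˈdi:) (ˈmub.tet) (ˈdo.me).
Foot heads: 1, 4, 5, 7.
Primary stress on the rightmost head = syllable 7.
Primary stress: syllable 7 → bi.nob.pol.di:.mub.tet.ˈdo.me.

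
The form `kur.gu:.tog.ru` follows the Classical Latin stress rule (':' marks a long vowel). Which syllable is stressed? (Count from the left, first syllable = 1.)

3

Classical Latin: stress the penult if heavy (long vowel or closed), else the antepenult.
Weights: 2 gu: H, 3 tog H, 4 ru L.
The penult (syllable 3, tog) is heavy, so it takes stress.
Stress on syllable 3: kur.gu:.ˈtog.ru.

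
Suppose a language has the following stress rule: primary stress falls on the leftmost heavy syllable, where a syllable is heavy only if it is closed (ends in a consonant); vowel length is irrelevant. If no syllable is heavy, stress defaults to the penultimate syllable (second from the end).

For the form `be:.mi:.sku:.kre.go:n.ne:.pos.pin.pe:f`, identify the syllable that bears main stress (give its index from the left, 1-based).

Weights: 1 be: L, 2 mi: L, 3 sku: L, 4 kre L, 5 go:n H, 6 ne: L, 7 pos H, 8 pin H, 9 pe:f H.
Heavy syllables in the domain: 5, 7, 8, 9. The leftmost is syllable 5 (go:n).
Primary stress: syllable 5 → be:.mi:.sku:.kre.ˈgo:n.ne:.pos.pin.pe:f.

5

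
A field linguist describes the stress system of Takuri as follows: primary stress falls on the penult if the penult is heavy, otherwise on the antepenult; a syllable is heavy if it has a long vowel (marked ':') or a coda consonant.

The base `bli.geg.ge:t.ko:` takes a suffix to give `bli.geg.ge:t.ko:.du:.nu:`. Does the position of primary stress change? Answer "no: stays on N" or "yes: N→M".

Base `bli.geg.ge:t.ko:` (4 syllables):
  Weights: 2 geg H, 3 ge:t H, 4 ko: H.
  The penult (syllable 3, ge:t) is heavy, so it takes stress.
  → primary stress on syllable 3.
Suffixed `bli.geg.ge:t.ko:.du:.nu:` (6 syllables):
  Weights: 4 ko: H, 5 du: H, 6 nu: H.
  The penult (syllable 5, du:) is heavy, so it takes stress.
  → primary stress on syllable 5.

yes: 3→5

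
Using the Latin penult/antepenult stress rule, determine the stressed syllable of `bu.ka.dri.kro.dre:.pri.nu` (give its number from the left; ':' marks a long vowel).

5

Classical Latin: stress the penult if heavy (long vowel or closed), else the antepenult.
Weights: 5 dre: H, 6 pri L, 7 nu L.
The penult (syllable 6, pri) is light, so stress falls on the antepenult (syllable 5, dre:).
Stress on syllable 5: bu.ka.dri.kro.ˈdre:.pri.nu.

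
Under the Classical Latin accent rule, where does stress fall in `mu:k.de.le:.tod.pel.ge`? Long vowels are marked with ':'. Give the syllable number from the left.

5

Classical Latin: stress the penult if heavy (long vowel or closed), else the antepenult.
Weights: 4 tod H, 5 pel H, 6 ge L.
The penult (syllable 5, pel) is heavy, so it takes stress.
Stress on syllable 5: mu:k.de.le:.tod.ˈpel.ge.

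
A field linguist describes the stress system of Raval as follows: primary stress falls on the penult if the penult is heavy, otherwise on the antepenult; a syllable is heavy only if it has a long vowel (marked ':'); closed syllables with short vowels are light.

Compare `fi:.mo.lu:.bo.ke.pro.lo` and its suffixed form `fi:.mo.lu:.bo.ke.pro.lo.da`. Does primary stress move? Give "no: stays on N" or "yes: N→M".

Base `fi:.mo.lu:.bo.ke.pro.lo` (7 syllables):
  Weights: 5 ke L, 6 pro L, 7 lo L.
  The penult (syllable 6, pro) is light, so stress falls on the antepenult (syllable 5, ke).
  → primary stress on syllable 5.
Suffixed `fi:.mo.lu:.bo.ke.pro.lo.da` (8 syllables):
  Weights: 6 pro L, 7 lo L, 8 da L.
  The penult (syllable 7, lo) is light, so stress falls on the antepenult (syllable 6, pro).
  → primary stress on syllable 6.

yes: 5→6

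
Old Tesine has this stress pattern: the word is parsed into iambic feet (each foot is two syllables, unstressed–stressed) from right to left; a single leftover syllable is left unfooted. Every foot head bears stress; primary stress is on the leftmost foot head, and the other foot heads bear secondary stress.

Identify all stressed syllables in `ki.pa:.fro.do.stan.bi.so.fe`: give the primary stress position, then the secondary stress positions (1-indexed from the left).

Parse right to left into iambic (σˈσ) feet: (ki.ˈpa:) (fro.ˈdo) (stan.ˈbi) (so.ˈfe).
Foot heads (stressed positions): 2, 4, 6, 8.
End Rule Leftmost: primary stress on the leftmost head = syllable 2.
Secondary stress on 4, 6, 8: ki.ˈpa:.fro.ˌdo.stan.ˌbi.so.ˌfe.

primary 2, secondary 4, 6, 8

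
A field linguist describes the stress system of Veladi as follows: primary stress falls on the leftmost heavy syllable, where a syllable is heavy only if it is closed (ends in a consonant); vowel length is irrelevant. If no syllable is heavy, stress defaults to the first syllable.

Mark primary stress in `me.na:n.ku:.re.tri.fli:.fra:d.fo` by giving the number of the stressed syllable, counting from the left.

2

Weights: 1 me L, 2 na:n H, 3 ku: L, 4 re L, 5 tri L, 6 fli: L, 7 fra:d H, 8 fo L.
Heavy syllables in the domain: 2, 7. The leftmost is syllable 2 (na:n).
Primary stress: syllable 2 → me.ˈna:n.ku:.re.tri.fli:.fra:d.fo.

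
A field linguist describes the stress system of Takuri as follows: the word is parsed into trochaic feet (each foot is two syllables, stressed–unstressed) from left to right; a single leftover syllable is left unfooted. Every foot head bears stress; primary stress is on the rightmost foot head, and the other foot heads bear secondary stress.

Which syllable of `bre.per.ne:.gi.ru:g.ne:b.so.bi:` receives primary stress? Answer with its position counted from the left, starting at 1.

7

Parse left to right into trochaic (ˈσσ) feet: (ˈbre.per) (ˈne:.gi) (ˈru:g.ne:b) (ˈso.bi:).
Foot heads (stressed positions): 1, 3, 5, 7.
End Rule Rightmost: primary stress on the rightmost head = syllable 7.
Primary stress: syllable 7 → bre.per.ne:.gi.ru:g.ne:b.ˈso.bi:.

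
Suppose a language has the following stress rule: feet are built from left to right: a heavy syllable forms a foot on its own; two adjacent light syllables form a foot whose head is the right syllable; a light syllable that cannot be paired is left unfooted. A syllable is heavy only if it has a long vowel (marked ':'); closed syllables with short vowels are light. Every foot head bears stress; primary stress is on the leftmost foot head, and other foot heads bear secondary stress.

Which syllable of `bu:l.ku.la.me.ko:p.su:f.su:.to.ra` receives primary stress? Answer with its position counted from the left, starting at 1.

Weights: 1 bu:l H, 2 ku L, 3 la L, 4 me L, 5 ko:p H, 6 su:f H, 7 su: H, 8 to L, 9 ra L.
Parse left to right (heavy = foot alone; LL = one foot; stranded L unfooted): (ˈbu:l) (ku.ˈla) me (ˈko:p) (ˈsu:f) (ˈsu:) (to.ˈra).
Foot heads: 1, 3, 5, 6, 7, 9.
Primary stress on the leftmost head = syllable 1.
Primary stress: syllable 1 → ˈbu:l.ku.la.me.ko:p.su:f.su:.to.ra.

1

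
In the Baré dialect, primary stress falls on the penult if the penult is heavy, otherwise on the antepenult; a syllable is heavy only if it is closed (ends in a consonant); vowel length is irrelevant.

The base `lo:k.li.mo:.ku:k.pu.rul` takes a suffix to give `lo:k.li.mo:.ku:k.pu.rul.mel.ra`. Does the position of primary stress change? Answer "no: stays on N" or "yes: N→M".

Base `lo:k.li.mo:.ku:k.pu.rul` (6 syllables):
  Weights: 4 ku:k H, 5 pu L, 6 rul H.
  The penult (syllable 5, pu) is light, so stress falls on the antepenult (syllable 4, ku:k).
  → primary stress on syllable 4.
Suffixed `lo:k.li.mo:.ku:k.pu.rul.mel.ra` (8 syllables):
  Weights: 6 rul H, 7 mel H, 8 ra L.
  The penult (syllable 7, mel) is heavy, so it takes stress.
  → primary stress on syllable 7.

yes: 4→7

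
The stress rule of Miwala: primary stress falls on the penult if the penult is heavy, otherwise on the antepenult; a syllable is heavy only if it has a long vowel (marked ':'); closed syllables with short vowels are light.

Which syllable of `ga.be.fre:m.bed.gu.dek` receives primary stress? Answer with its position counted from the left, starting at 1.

4

Weights: 4 bed L, 5 gu L, 6 dek L.
The penult (syllable 5, gu) is light, so stress falls on the antepenult (syllable 4, bed).
Primary stress: syllable 4 → ga.be.fre:m.ˈbed.gu.dek.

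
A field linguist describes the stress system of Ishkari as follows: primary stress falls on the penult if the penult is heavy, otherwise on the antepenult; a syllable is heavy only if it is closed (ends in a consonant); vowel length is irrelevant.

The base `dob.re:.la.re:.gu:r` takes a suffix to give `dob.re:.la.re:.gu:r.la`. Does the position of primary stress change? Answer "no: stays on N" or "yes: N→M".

yes: 3→5

Base `dob.re:.la.re:.gu:r` (5 syllables):
  Weights: 3 la L, 4 re: L, 5 gu:r H.
  The penult (syllable 4, re:) is light, so stress falls on the antepenult (syllable 3, la).
  → primary stress on syllable 3.
Suffixed `dob.re:.la.re:.gu:r.la` (6 syllables):
  Weights: 4 re: L, 5 gu:r H, 6 la L.
  The penult (syllable 5, gu:r) is heavy, so it takes stress.
  → primary stress on syllable 5.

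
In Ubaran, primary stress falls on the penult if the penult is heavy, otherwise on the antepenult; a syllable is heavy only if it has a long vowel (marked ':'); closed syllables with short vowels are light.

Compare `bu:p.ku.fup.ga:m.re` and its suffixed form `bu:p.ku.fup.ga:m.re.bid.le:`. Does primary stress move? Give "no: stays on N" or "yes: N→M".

Base `bu:p.ku.fup.ga:m.re` (5 syllables):
  Weights: 3 fup L, 4 ga:m H, 5 re L.
  The penult (syllable 4, ga:m) is heavy, so it takes stress.
  → primary stress on syllable 4.
Suffixed `bu:p.ku.fup.ga:m.re.bid.le:` (7 syllables):
  Weights: 5 re L, 6 bid L, 7 le: H.
  The penult (syllable 6, bid) is light, so stress falls on the antepenult (syllable 5, re).
  → primary stress on syllable 5.

yes: 4→5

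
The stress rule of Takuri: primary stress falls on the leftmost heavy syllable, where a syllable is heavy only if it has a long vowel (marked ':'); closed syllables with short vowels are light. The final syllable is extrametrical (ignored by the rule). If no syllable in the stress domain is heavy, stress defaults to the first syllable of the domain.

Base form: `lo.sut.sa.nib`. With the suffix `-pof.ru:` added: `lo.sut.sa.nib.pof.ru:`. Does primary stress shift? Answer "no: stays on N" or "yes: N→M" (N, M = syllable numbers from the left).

no: stays on 1

Base `lo.sut.sa.nib` (4 syllables):
  The final syllable (4, nib) is extrametrical; the stress domain is syllables 1–3.
  Weights: 1 lo L, 2 sut L, 3 sa L.
  No heavy syllable in the domain; default to the first syllable of the domain = syllable 1.
  → primary stress on syllable 1.
Suffixed `lo.sut.sa.nib.pof.ru:` (6 syllables):
  The final syllable (6, ru:) is extrametrical; the stress domain is syllables 1–5.
  Weights: 1 lo L, 2 sut L, 3 sa L, 4 nib L, 5 pof L.
  No heavy syllable in the domain; default to the first syllable of the domain = syllable 1.
  → primary stress on syllable 1.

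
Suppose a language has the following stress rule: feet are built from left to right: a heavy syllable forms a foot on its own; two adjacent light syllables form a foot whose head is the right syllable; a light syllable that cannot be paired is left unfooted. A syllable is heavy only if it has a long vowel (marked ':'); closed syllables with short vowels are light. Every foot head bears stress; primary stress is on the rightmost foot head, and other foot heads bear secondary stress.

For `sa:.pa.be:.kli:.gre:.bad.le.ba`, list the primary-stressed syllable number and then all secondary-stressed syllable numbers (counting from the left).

Weights: 1 sa: H, 2 pa L, 3 be: H, 4 kli: H, 5 gre: H, 6 bad L, 7 le L, 8 ba L.
Parse left to right (heavy = foot alone; LL = one foot; stranded L unfooted): (ˈsa:) pa (ˈbe:) (ˈkli:) (ˈgre:) (bad.ˈle) ba.
Foot heads: 1, 3, 4, 5, 7.
Primary stress on the rightmost head = syllable 7.
Secondary stress on 1, 3, 4, 5: ˌsa:.pa.ˌbe:.ˌkli:.ˌgre:.bad.ˈle.ba.

primary 7, secondary 1, 3, 4, 5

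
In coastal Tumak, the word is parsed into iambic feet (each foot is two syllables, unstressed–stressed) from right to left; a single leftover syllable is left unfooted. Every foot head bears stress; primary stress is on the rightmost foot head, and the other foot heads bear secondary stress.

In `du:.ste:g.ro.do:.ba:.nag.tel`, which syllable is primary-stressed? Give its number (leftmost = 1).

Parse right to left into iambic (σˈσ) feet: du: (ste:g.ˈro) (do:.ˈba:) (nag.ˈtel). Syllable 1 is left unfooted.
Foot heads (stressed positions): 3, 5, 7.
End Rule Rightmost: primary stress on the rightmost head = syllable 7.
Primary stress: syllable 7 → du:.ste:g.ro.do:.ba:.nag.ˈtel.

7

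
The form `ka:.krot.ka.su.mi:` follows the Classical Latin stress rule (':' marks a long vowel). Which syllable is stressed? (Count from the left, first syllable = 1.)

Classical Latin: stress the penult if heavy (long vowel or closed), else the antepenult.
Weights: 3 ka L, 4 su L, 5 mi: H.
The penult (syllable 4, su) is light, so stress falls on the antepenult (syllable 3, ka).
Stress on syllable 3: ka:.krot.ˈka.su.mi:.

3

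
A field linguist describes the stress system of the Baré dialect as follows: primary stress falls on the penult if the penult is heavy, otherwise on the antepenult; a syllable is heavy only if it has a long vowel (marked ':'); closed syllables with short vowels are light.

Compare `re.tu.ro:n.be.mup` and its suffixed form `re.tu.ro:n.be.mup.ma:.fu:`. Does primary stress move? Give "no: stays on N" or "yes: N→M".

Base `re.tu.ro:n.be.mup` (5 syllables):
  Weights: 3 ro:n H, 4 be L, 5 mup L.
  The penult (syllable 4, be) is light, so stress falls on the antepenult (syllable 3, ro:n).
  → primary stress on syllable 3.
Suffixed `re.tu.ro:n.be.mup.ma:.fu:` (7 syllables):
  Weights: 5 mup L, 6 ma: H, 7 fu: H.
  The penult (syllable 6, ma:) is heavy, so it takes stress.
  → primary stress on syllable 6.

yes: 3→6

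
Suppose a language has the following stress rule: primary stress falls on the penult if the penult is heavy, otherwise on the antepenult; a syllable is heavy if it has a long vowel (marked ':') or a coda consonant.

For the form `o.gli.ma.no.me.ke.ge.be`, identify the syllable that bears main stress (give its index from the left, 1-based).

6

Weights: 6 ke L, 7 ge L, 8 be L.
The penult (syllable 7, ge) is light, so stress falls on the antepenult (syllable 6, ke).
Primary stress: syllable 6 → o.gli.ma.no.me.ˈke.ge.be.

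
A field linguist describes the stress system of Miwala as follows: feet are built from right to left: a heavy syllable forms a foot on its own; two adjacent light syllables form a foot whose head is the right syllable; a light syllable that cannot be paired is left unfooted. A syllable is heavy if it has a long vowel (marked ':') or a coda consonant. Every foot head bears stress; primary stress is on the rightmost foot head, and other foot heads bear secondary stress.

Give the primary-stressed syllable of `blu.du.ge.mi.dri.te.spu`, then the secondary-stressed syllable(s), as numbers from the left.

Weights: 1 blu L, 2 du L, 3 ge L, 4 mi L, 5 dri L, 6 te L, 7 spu L.
Parse right to left (heavy = foot alone; LL = one foot; stranded L unfooted): blu (du.ˈge) (mi.ˈdri) (te.ˈspu).
Foot heads: 3, 5, 7.
Primary stress on the rightmost head = syllable 7.
Secondary stress on 3, 5: blu.du.ˌge.mi.ˌdri.te.ˈspu.

primary 7, secondary 3, 5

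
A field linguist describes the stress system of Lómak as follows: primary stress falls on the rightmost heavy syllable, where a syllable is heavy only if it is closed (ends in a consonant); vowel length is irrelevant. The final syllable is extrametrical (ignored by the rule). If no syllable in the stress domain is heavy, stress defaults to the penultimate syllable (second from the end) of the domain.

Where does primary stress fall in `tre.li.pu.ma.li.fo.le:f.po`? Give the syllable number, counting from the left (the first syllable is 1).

7

The final syllable (8, po) is extrametrical; the stress domain is syllables 1–7.
Weights: 1 tre L, 2 li L, 3 pu L, 4 ma L, 5 li L, 6 fo L, 7 le:f H.
Heavy syllables in the domain: 7. The rightmost is syllable 7 (le:f).
Primary stress: syllable 7 → tre.li.pu.ma.li.fo.ˈle:f.po.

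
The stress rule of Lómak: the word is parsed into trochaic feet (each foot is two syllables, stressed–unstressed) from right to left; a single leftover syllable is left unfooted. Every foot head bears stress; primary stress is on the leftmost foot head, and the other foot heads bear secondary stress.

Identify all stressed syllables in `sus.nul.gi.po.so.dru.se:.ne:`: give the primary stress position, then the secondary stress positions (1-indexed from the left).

Parse right to left into trochaic (ˈσσ) feet: (ˈsus.nul) (ˈgi.po) (ˈso.dru) (ˈse:.ne:).
Foot heads (stressed positions): 1, 3, 5, 7.
End Rule Leftmost: primary stress on the leftmost head = syllable 1.
Secondary stress on 3, 5, 7: ˈsus.nul.ˌgi.po.ˌso.dru.ˌse:.ne:.

primary 1, secondary 3, 5, 7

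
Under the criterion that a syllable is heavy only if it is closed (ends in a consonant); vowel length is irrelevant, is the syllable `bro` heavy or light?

`bro`: short vowel, open (no coda). Open (no coda) → light.

light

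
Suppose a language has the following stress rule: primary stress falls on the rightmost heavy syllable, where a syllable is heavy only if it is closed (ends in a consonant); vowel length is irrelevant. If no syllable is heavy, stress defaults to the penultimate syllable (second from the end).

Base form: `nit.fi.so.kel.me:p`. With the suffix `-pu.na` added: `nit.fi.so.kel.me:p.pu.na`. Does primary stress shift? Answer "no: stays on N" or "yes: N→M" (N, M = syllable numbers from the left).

Base `nit.fi.so.kel.me:p` (5 syllables):
  Weights: 1 nit H, 2 fi L, 3 so L, 4 kel H, 5 me:p H.
  Heavy syllables in the domain: 1, 4, 5. The rightmost is syllable 5 (me:p).
  → primary stress on syllable 5.
Suffixed `nit.fi.so.kel.me:p.pu.na` (7 syllables):
  Weights: 1 nit H, 2 fi L, 3 so L, 4 kel H, 5 me:p H, 6 pu L, 7 na L.
  Heavy syllables in the domain: 1, 4, 5. The rightmost is syllable 5 (me:p).
  → primary stress on syllable 5.

no: stays on 5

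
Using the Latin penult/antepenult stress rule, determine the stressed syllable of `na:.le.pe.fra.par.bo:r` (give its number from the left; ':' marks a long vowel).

5

Classical Latin: stress the penult if heavy (long vowel or closed), else the antepenult.
Weights: 4 fra L, 5 par H, 6 bo:r H.
The penult (syllable 5, par) is heavy, so it takes stress.
Stress on syllable 5: na:.le.pe.fra.ˈpar.bo:r.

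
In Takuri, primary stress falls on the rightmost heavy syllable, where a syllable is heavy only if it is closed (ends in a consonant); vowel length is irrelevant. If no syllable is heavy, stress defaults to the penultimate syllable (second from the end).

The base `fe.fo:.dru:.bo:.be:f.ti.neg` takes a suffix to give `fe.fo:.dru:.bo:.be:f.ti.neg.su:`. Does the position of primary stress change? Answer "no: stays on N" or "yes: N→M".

Base `fe.fo:.dru:.bo:.be:f.ti.neg` (7 syllables):
  Weights: 1 fe L, 2 fo: L, 3 dru: L, 4 bo: L, 5 be:f H, 6 ti L, 7 neg H.
  Heavy syllables in the domain: 5, 7. The rightmost is syllable 7 (neg).
  → primary stress on syllable 7.
Suffixed `fe.fo:.dru:.bo:.be:f.ti.neg.su:` (8 syllables):
  Weights: 1 fe L, 2 fo: L, 3 dru: L, 4 bo: L, 5 be:f H, 6 ti L, 7 neg H, 8 su: L.
  Heavy syllables in the domain: 5, 7. The rightmost is syllable 7 (neg).
  → primary stress on syllable 7.

no: stays on 7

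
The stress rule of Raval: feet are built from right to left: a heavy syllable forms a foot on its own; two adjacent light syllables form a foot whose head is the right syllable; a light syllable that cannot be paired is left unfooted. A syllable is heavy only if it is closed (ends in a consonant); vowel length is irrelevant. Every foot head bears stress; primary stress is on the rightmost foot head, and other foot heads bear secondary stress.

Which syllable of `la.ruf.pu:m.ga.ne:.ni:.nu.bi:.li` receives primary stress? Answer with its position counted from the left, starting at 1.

Weights: 1 la L, 2 ruf H, 3 pu:m H, 4 ga L, 5 ne: L, 6 ni: L, 7 nu L, 8 bi: L, 9 li L.
Parse right to left (heavy = foot alone; LL = one foot; stranded L unfooted): la (ˈruf) (ˈpu:m) (ga.ˈne:) (ni:.ˈnu) (bi:.ˈli).
Foot heads: 2, 3, 5, 7, 9.
Primary stress on the rightmost head = syllable 9.
Primary stress: syllable 9 → la.ruf.pu:m.ga.ne:.ni:.nu.bi:.ˈli.

9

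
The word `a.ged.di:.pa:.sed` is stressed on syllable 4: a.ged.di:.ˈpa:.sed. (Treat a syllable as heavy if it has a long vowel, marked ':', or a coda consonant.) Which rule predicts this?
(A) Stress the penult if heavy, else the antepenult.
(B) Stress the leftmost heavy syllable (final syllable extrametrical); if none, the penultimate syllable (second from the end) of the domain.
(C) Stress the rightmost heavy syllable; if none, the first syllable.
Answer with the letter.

A

Rule A → syllable 4 ✓.
Rule B → syllable 2 (observed: 4).
Rule C → syllable 5 (observed: 4).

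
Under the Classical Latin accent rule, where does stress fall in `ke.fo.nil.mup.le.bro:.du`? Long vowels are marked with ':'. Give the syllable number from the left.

Classical Latin: stress the penult if heavy (long vowel or closed), else the antepenult.
Weights: 5 le L, 6 bro: H, 7 du L.
The penult (syllable 6, bro:) is heavy, so it takes stress.
Stress on syllable 6: ke.fo.nil.mup.le.ˈbro:.du.

6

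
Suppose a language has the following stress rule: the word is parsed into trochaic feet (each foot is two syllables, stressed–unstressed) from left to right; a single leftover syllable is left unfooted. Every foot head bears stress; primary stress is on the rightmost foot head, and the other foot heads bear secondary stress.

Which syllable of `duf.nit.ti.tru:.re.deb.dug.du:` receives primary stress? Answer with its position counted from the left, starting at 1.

Parse left to right into trochaic (ˈσσ) feet: (ˈduf.nit) (ˈti.tru:) (ˈre.deb) (ˈdug.du:).
Foot heads (stressed positions): 1, 3, 5, 7.
End Rule Rightmost: primary stress on the rightmost head = syllable 7.
Primary stress: syllable 7 → duf.nit.ti.tru:.re.deb.ˈdug.du:.

7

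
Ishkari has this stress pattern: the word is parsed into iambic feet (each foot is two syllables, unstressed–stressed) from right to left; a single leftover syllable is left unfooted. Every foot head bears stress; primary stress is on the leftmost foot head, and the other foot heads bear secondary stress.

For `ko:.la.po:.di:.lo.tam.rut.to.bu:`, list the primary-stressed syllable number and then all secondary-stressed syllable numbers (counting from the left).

primary 3, secondary 5, 7, 9

Parse right to left into iambic (σˈσ) feet: ko: (la.ˈpo:) (di:.ˈlo) (tam.ˈrut) (to.ˈbu:). Syllable 1 is left unfooted.
Foot heads (stressed positions): 3, 5, 7, 9.
End Rule Leftmost: primary stress on the leftmost head = syllable 3.
Secondary stress on 5, 7, 9: ko:.la.ˈpo:.di:.ˌlo.tam.ˌrut.to.ˌbu:.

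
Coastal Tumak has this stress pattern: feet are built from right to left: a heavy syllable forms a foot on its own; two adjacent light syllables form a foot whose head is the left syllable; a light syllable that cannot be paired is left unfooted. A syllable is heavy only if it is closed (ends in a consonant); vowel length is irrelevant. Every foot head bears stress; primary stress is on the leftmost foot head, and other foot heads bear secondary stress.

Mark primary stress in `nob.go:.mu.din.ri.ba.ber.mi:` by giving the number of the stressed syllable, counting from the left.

1

Weights: 1 nob H, 2 go: L, 3 mu L, 4 din H, 5 ri L, 6 ba L, 7 ber H, 8 mi: L.
Parse right to left (heavy = foot alone; LL = one foot; stranded L unfooted): (ˈnob) (ˈgo:.mu) (ˈdin) (ˈri.ba) (ˈber) mi:.
Foot heads: 1, 2, 4, 5, 7.
Primary stress on the leftmost head = syllable 1.
Primary stress: syllable 1 → ˈnob.go:.mu.din.ri.ba.ber.mi:.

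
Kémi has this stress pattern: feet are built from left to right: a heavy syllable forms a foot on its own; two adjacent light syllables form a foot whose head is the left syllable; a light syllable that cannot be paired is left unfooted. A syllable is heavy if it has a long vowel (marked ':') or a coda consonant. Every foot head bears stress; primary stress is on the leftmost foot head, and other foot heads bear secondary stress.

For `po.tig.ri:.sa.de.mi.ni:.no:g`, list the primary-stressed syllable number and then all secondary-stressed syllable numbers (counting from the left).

primary 2, secondary 3, 4, 7, 8

Weights: 1 po L, 2 tig H, 3 ri: H, 4 sa L, 5 de L, 6 mi L, 7 ni: H, 8 no:g H.
Parse left to right (heavy = foot alone; LL = one foot; stranded L unfooted): po (ˈtig) (ˈri:) (ˈsa.de) mi (ˈni:) (ˈno:g).
Foot heads: 2, 3, 4, 7, 8.
Primary stress on the leftmost head = syllable 2.
Secondary stress on 3, 4, 7, 8: po.ˈtig.ˌri:.ˌsa.de.mi.ˌni:.ˌno:g.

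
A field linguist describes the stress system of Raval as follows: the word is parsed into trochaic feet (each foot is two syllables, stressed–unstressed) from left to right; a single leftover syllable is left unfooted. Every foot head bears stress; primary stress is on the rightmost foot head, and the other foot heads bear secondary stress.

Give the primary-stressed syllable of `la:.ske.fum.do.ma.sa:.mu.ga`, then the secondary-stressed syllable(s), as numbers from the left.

Parse left to right into trochaic (ˈσσ) feet: (ˈla:.ske) (ˈfum.do) (ˈma.sa:) (ˈmu.ga).
Foot heads (stressed positions): 1, 3, 5, 7.
End Rule Rightmost: primary stress on the rightmost head = syllable 7.
Secondary stress on 1, 3, 5: ˌla:.ske.ˌfum.do.ˌma.sa:.ˈmu.ga.

primary 7, secondary 1, 3, 5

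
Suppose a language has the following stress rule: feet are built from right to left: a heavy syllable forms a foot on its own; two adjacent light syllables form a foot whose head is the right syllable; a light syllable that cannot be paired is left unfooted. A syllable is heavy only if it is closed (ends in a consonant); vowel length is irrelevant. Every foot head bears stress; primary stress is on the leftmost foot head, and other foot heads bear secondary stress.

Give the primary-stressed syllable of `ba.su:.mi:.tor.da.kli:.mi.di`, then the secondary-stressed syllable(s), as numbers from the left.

primary 3, secondary 4, 6, 8

Weights: 1 ba L, 2 su: L, 3 mi: L, 4 tor H, 5 da L, 6 kli: L, 7 mi L, 8 di L.
Parse right to left (heavy = foot alone; LL = one foot; stranded L unfooted): ba (su:.ˈmi:) (ˈtor) (da.ˈkli:) (mi.ˈdi).
Foot heads: 3, 4, 6, 8.
Primary stress on the leftmost head = syllable 3.
Secondary stress on 4, 6, 8: ba.su:.ˈmi:.ˌtor.da.ˌkli:.mi.ˌdi.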